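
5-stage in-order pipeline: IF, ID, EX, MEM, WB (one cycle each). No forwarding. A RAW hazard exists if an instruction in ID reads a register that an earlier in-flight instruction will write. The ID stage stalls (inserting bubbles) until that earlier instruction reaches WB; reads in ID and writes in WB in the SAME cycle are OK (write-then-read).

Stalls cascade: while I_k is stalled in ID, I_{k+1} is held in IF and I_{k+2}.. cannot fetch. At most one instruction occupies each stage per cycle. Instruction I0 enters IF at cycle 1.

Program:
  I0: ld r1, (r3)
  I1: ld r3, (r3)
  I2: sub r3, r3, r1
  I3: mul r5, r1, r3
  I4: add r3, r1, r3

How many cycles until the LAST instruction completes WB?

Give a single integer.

Answer: 13

Derivation:
I0 ld r1 <- r3: IF@1 ID@2 stall=0 (-) EX@3 MEM@4 WB@5
I1 ld r3 <- r3: IF@2 ID@3 stall=0 (-) EX@4 MEM@5 WB@6
I2 sub r3 <- r3,r1: IF@3 ID@4 stall=2 (RAW on I1.r3 (WB@6)) EX@7 MEM@8 WB@9
I3 mul r5 <- r1,r3: IF@4 ID@7 stall=2 (RAW on I2.r3 (WB@9)) EX@10 MEM@11 WB@12
I4 add r3 <- r1,r3: IF@7 ID@10 stall=0 (-) EX@11 MEM@12 WB@13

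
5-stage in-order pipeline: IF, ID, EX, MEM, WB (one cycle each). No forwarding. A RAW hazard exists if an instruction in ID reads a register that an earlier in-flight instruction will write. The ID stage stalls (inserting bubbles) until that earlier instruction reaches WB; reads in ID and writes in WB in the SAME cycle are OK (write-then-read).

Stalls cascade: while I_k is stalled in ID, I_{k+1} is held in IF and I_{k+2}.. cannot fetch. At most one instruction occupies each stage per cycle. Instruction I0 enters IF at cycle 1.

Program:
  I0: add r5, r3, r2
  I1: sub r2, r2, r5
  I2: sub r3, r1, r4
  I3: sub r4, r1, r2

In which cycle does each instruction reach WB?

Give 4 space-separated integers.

Answer: 5 8 9 11

Derivation:
I0 add r5 <- r3,r2: IF@1 ID@2 stall=0 (-) EX@3 MEM@4 WB@5
I1 sub r2 <- r2,r5: IF@2 ID@3 stall=2 (RAW on I0.r5 (WB@5)) EX@6 MEM@7 WB@8
I2 sub r3 <- r1,r4: IF@3 ID@6 stall=0 (-) EX@7 MEM@8 WB@9
I3 sub r4 <- r1,r2: IF@6 ID@7 stall=1 (RAW on I1.r2 (WB@8)) EX@9 MEM@10 WB@11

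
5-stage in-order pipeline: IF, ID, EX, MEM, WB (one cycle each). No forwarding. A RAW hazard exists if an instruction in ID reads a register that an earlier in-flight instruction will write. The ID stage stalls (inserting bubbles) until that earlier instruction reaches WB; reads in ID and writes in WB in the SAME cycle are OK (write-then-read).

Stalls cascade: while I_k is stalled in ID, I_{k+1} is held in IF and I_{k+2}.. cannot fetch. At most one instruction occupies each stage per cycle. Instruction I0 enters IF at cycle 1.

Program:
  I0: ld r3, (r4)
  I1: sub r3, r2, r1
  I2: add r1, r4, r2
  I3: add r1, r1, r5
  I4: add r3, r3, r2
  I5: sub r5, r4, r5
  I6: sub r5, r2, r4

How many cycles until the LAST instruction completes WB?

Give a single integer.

I0 ld r3 <- r4: IF@1 ID@2 stall=0 (-) EX@3 MEM@4 WB@5
I1 sub r3 <- r2,r1: IF@2 ID@3 stall=0 (-) EX@4 MEM@5 WB@6
I2 add r1 <- r4,r2: IF@3 ID@4 stall=0 (-) EX@5 MEM@6 WB@7
I3 add r1 <- r1,r5: IF@4 ID@5 stall=2 (RAW on I2.r1 (WB@7)) EX@8 MEM@9 WB@10
I4 add r3 <- r3,r2: IF@5 ID@8 stall=0 (-) EX@9 MEM@10 WB@11
I5 sub r5 <- r4,r5: IF@8 ID@9 stall=0 (-) EX@10 MEM@11 WB@12
I6 sub r5 <- r2,r4: IF@9 ID@10 stall=0 (-) EX@11 MEM@12 WB@13

Answer: 13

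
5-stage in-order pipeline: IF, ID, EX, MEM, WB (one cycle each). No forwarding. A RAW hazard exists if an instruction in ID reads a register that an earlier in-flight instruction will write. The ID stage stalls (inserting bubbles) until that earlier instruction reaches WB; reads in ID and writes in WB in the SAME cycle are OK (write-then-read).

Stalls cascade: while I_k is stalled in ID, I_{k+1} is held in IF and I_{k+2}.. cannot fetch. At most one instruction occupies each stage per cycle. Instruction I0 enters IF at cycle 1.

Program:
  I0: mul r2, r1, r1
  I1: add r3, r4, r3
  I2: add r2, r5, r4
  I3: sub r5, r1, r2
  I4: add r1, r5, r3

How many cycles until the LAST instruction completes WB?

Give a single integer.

Answer: 13

Derivation:
I0 mul r2 <- r1,r1: IF@1 ID@2 stall=0 (-) EX@3 MEM@4 WB@5
I1 add r3 <- r4,r3: IF@2 ID@3 stall=0 (-) EX@4 MEM@5 WB@6
I2 add r2 <- r5,r4: IF@3 ID@4 stall=0 (-) EX@5 MEM@6 WB@7
I3 sub r5 <- r1,r2: IF@4 ID@5 stall=2 (RAW on I2.r2 (WB@7)) EX@8 MEM@9 WB@10
I4 add r1 <- r5,r3: IF@5 ID@8 stall=2 (RAW on I3.r5 (WB@10)) EX@11 MEM@12 WB@13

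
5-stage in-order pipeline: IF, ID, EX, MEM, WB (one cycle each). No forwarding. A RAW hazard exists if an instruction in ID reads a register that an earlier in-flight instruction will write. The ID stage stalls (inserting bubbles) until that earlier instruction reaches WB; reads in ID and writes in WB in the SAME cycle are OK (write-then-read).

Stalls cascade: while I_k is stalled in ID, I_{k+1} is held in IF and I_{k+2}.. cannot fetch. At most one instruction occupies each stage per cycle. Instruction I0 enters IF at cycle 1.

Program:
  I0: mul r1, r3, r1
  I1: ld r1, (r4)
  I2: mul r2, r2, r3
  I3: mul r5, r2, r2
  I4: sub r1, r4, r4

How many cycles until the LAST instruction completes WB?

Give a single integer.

Answer: 11

Derivation:
I0 mul r1 <- r3,r1: IF@1 ID@2 stall=0 (-) EX@3 MEM@4 WB@5
I1 ld r1 <- r4: IF@2 ID@3 stall=0 (-) EX@4 MEM@5 WB@6
I2 mul r2 <- r2,r3: IF@3 ID@4 stall=0 (-) EX@5 MEM@6 WB@7
I3 mul r5 <- r2,r2: IF@4 ID@5 stall=2 (RAW on I2.r2 (WB@7)) EX@8 MEM@9 WB@10
I4 sub r1 <- r4,r4: IF@5 ID@8 stall=0 (-) EX@9 MEM@10 WB@11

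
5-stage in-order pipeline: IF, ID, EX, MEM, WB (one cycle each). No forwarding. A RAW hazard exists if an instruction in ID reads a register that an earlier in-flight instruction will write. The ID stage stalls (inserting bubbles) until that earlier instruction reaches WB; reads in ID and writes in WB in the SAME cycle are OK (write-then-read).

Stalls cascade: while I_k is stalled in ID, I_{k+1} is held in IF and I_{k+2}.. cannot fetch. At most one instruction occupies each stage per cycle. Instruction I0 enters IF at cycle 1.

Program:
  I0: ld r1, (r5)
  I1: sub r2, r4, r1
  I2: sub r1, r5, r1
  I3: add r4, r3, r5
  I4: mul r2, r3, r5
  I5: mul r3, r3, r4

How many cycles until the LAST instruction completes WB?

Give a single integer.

I0 ld r1 <- r5: IF@1 ID@2 stall=0 (-) EX@3 MEM@4 WB@5
I1 sub r2 <- r4,r1: IF@2 ID@3 stall=2 (RAW on I0.r1 (WB@5)) EX@6 MEM@7 WB@8
I2 sub r1 <- r5,r1: IF@3 ID@6 stall=0 (-) EX@7 MEM@8 WB@9
I3 add r4 <- r3,r5: IF@6 ID@7 stall=0 (-) EX@8 MEM@9 WB@10
I4 mul r2 <- r3,r5: IF@7 ID@8 stall=0 (-) EX@9 MEM@10 WB@11
I5 mul r3 <- r3,r4: IF@8 ID@9 stall=1 (RAW on I3.r4 (WB@10)) EX@11 MEM@12 WB@13

Answer: 13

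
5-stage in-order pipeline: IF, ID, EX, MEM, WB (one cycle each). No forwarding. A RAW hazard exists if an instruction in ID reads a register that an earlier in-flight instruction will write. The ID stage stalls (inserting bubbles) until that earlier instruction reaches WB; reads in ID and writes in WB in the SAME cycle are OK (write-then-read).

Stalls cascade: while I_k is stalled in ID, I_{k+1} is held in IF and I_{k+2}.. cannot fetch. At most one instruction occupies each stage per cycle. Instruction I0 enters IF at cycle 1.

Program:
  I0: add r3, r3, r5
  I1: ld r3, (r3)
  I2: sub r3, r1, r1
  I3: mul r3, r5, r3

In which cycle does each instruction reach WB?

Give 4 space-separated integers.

Answer: 5 8 9 12

Derivation:
I0 add r3 <- r3,r5: IF@1 ID@2 stall=0 (-) EX@3 MEM@4 WB@5
I1 ld r3 <- r3: IF@2 ID@3 stall=2 (RAW on I0.r3 (WB@5)) EX@6 MEM@7 WB@8
I2 sub r3 <- r1,r1: IF@3 ID@6 stall=0 (-) EX@7 MEM@8 WB@9
I3 mul r3 <- r5,r3: IF@6 ID@7 stall=2 (RAW on I2.r3 (WB@9)) EX@10 MEM@11 WB@12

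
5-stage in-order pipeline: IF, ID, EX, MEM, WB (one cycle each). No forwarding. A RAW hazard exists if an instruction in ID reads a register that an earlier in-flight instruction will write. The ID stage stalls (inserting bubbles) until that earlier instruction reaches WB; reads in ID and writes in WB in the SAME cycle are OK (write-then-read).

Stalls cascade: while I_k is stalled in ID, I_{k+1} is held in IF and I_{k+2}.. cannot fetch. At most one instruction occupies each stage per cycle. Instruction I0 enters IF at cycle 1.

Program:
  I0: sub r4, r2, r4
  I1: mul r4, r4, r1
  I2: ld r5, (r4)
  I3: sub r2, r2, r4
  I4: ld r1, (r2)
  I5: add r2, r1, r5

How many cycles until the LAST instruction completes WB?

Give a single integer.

Answer: 18

Derivation:
I0 sub r4 <- r2,r4: IF@1 ID@2 stall=0 (-) EX@3 MEM@4 WB@5
I1 mul r4 <- r4,r1: IF@2 ID@3 stall=2 (RAW on I0.r4 (WB@5)) EX@6 MEM@7 WB@8
I2 ld r5 <- r4: IF@3 ID@6 stall=2 (RAW on I1.r4 (WB@8)) EX@9 MEM@10 WB@11
I3 sub r2 <- r2,r4: IF@6 ID@9 stall=0 (-) EX@10 MEM@11 WB@12
I4 ld r1 <- r2: IF@9 ID@10 stall=2 (RAW on I3.r2 (WB@12)) EX@13 MEM@14 WB@15
I5 add r2 <- r1,r5: IF@10 ID@13 stall=2 (RAW on I4.r1 (WB@15)) EX@16 MEM@17 WB@18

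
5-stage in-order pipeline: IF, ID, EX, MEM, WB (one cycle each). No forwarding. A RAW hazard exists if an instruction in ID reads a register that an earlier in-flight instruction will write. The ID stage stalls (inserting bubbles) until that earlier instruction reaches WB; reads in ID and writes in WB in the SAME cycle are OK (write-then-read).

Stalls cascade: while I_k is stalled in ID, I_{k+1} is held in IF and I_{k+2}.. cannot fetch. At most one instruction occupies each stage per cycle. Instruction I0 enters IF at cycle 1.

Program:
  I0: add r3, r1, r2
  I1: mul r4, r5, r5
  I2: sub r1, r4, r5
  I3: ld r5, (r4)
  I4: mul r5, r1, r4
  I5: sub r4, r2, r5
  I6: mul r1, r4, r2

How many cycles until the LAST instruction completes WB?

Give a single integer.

I0 add r3 <- r1,r2: IF@1 ID@2 stall=0 (-) EX@3 MEM@4 WB@5
I1 mul r4 <- r5,r5: IF@2 ID@3 stall=0 (-) EX@4 MEM@5 WB@6
I2 sub r1 <- r4,r5: IF@3 ID@4 stall=2 (RAW on I1.r4 (WB@6)) EX@7 MEM@8 WB@9
I3 ld r5 <- r4: IF@4 ID@7 stall=0 (-) EX@8 MEM@9 WB@10
I4 mul r5 <- r1,r4: IF@7 ID@8 stall=1 (RAW on I2.r1 (WB@9)) EX@10 MEM@11 WB@12
I5 sub r4 <- r2,r5: IF@8 ID@10 stall=2 (RAW on I4.r5 (WB@12)) EX@13 MEM@14 WB@15
I6 mul r1 <- r4,r2: IF@10 ID@13 stall=2 (RAW on I5.r4 (WB@15)) EX@16 MEM@17 WB@18

Answer: 18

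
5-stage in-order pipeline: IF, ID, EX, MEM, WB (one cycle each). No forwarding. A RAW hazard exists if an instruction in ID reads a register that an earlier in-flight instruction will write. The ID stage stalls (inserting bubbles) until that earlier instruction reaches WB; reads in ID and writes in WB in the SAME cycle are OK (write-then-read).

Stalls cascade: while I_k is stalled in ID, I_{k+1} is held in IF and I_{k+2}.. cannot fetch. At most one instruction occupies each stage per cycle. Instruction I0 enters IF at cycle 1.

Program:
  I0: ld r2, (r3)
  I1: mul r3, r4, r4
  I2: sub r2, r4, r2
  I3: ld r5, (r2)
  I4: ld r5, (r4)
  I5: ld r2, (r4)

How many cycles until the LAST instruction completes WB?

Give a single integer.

Answer: 13

Derivation:
I0 ld r2 <- r3: IF@1 ID@2 stall=0 (-) EX@3 MEM@4 WB@5
I1 mul r3 <- r4,r4: IF@2 ID@3 stall=0 (-) EX@4 MEM@5 WB@6
I2 sub r2 <- r4,r2: IF@3 ID@4 stall=1 (RAW on I0.r2 (WB@5)) EX@6 MEM@7 WB@8
I3 ld r5 <- r2: IF@4 ID@6 stall=2 (RAW on I2.r2 (WB@8)) EX@9 MEM@10 WB@11
I4 ld r5 <- r4: IF@6 ID@9 stall=0 (-) EX@10 MEM@11 WB@12
I5 ld r2 <- r4: IF@9 ID@10 stall=0 (-) EX@11 MEM@12 WB@13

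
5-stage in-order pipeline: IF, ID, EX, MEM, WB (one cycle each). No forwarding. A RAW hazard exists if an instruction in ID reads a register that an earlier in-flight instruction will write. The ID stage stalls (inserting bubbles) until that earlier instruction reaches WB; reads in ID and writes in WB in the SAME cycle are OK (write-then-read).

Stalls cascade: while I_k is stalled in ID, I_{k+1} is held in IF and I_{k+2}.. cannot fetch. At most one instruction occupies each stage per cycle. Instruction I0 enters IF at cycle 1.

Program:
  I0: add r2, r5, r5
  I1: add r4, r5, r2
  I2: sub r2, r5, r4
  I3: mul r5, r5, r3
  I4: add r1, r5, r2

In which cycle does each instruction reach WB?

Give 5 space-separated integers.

Answer: 5 8 11 12 15

Derivation:
I0 add r2 <- r5,r5: IF@1 ID@2 stall=0 (-) EX@3 MEM@4 WB@5
I1 add r4 <- r5,r2: IF@2 ID@3 stall=2 (RAW on I0.r2 (WB@5)) EX@6 MEM@7 WB@8
I2 sub r2 <- r5,r4: IF@3 ID@6 stall=2 (RAW on I1.r4 (WB@8)) EX@9 MEM@10 WB@11
I3 mul r5 <- r5,r3: IF@6 ID@9 stall=0 (-) EX@10 MEM@11 WB@12
I4 add r1 <- r5,r2: IF@9 ID@10 stall=2 (RAW on I3.r5 (WB@12)) EX@13 MEM@14 WB@15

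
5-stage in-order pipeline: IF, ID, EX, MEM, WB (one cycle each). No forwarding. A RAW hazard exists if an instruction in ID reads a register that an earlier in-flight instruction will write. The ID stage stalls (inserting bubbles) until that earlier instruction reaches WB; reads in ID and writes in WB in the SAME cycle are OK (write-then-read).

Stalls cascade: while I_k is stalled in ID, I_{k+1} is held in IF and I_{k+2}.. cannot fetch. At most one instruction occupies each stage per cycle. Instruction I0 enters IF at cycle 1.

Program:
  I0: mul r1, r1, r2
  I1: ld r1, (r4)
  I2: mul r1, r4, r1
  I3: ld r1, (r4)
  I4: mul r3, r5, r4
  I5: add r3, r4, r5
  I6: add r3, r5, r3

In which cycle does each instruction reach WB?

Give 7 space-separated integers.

Answer: 5 6 9 10 11 12 15

Derivation:
I0 mul r1 <- r1,r2: IF@1 ID@2 stall=0 (-) EX@3 MEM@4 WB@5
I1 ld r1 <- r4: IF@2 ID@3 stall=0 (-) EX@4 MEM@5 WB@6
I2 mul r1 <- r4,r1: IF@3 ID@4 stall=2 (RAW on I1.r1 (WB@6)) EX@7 MEM@8 WB@9
I3 ld r1 <- r4: IF@4 ID@7 stall=0 (-) EX@8 MEM@9 WB@10
I4 mul r3 <- r5,r4: IF@7 ID@8 stall=0 (-) EX@9 MEM@10 WB@11
I5 add r3 <- r4,r5: IF@8 ID@9 stall=0 (-) EX@10 MEM@11 WB@12
I6 add r3 <- r5,r3: IF@9 ID@10 stall=2 (RAW on I5.r3 (WB@12)) EX@13 MEM@14 WB@15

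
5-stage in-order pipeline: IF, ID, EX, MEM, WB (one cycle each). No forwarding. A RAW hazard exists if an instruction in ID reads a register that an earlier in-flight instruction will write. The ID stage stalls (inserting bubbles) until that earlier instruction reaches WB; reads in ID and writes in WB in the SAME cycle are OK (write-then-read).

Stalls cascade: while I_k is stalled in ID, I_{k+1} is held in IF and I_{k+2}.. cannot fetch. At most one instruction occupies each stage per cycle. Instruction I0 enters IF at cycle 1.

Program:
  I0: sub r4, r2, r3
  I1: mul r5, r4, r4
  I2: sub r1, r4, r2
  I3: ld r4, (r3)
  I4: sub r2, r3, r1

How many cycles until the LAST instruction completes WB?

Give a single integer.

I0 sub r4 <- r2,r3: IF@1 ID@2 stall=0 (-) EX@3 MEM@4 WB@5
I1 mul r5 <- r4,r4: IF@2 ID@3 stall=2 (RAW on I0.r4 (WB@5)) EX@6 MEM@7 WB@8
I2 sub r1 <- r4,r2: IF@3 ID@6 stall=0 (-) EX@7 MEM@8 WB@9
I3 ld r4 <- r3: IF@6 ID@7 stall=0 (-) EX@8 MEM@9 WB@10
I4 sub r2 <- r3,r1: IF@7 ID@8 stall=1 (RAW on I2.r1 (WB@9)) EX@10 MEM@11 WB@12

Answer: 12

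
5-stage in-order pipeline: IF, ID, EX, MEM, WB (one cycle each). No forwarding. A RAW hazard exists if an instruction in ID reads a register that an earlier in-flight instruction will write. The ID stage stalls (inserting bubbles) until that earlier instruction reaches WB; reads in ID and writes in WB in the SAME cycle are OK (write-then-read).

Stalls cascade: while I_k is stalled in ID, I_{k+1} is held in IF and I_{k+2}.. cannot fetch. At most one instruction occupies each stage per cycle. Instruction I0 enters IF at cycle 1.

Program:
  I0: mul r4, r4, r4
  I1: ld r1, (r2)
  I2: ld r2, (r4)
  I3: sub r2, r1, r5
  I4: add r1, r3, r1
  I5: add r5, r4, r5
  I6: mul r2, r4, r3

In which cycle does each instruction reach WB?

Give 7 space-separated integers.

Answer: 5 6 8 9 10 11 12

Derivation:
I0 mul r4 <- r4,r4: IF@1 ID@2 stall=0 (-) EX@3 MEM@4 WB@5
I1 ld r1 <- r2: IF@2 ID@3 stall=0 (-) EX@4 MEM@5 WB@6
I2 ld r2 <- r4: IF@3 ID@4 stall=1 (RAW on I0.r4 (WB@5)) EX@6 MEM@7 WB@8
I3 sub r2 <- r1,r5: IF@4 ID@6 stall=0 (-) EX@7 MEM@8 WB@9
I4 add r1 <- r3,r1: IF@6 ID@7 stall=0 (-) EX@8 MEM@9 WB@10
I5 add r5 <- r4,r5: IF@7 ID@8 stall=0 (-) EX@9 MEM@10 WB@11
I6 mul r2 <- r4,r3: IF@8 ID@9 stall=0 (-) EX@10 MEM@11 WB@12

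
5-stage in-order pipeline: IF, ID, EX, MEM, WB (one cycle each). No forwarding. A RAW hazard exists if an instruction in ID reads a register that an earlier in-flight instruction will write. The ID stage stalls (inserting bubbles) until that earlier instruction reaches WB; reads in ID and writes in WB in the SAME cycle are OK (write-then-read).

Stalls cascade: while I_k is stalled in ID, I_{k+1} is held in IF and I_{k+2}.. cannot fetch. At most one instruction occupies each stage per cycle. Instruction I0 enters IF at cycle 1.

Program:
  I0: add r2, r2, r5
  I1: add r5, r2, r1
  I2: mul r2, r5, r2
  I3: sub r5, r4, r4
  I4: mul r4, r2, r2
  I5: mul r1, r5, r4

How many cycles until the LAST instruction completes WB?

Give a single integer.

I0 add r2 <- r2,r5: IF@1 ID@2 stall=0 (-) EX@3 MEM@4 WB@5
I1 add r5 <- r2,r1: IF@2 ID@3 stall=2 (RAW on I0.r2 (WB@5)) EX@6 MEM@7 WB@8
I2 mul r2 <- r5,r2: IF@3 ID@6 stall=2 (RAW on I1.r5 (WB@8)) EX@9 MEM@10 WB@11
I3 sub r5 <- r4,r4: IF@6 ID@9 stall=0 (-) EX@10 MEM@11 WB@12
I4 mul r4 <- r2,r2: IF@9 ID@10 stall=1 (RAW on I2.r2 (WB@11)) EX@12 MEM@13 WB@14
I5 mul r1 <- r5,r4: IF@10 ID@12 stall=2 (RAW on I4.r4 (WB@14)) EX@15 MEM@16 WB@17

Answer: 17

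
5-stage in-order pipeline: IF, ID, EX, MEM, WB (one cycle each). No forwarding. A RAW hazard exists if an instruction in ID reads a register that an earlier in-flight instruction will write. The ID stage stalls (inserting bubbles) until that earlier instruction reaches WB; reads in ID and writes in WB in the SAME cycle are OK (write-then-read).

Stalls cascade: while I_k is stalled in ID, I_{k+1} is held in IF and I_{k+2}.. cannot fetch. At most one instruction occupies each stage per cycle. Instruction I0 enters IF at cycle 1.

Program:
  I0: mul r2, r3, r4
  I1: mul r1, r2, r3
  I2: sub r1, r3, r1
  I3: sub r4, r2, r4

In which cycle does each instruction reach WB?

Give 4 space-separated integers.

I0 mul r2 <- r3,r4: IF@1 ID@2 stall=0 (-) EX@3 MEM@4 WB@5
I1 mul r1 <- r2,r3: IF@2 ID@3 stall=2 (RAW on I0.r2 (WB@5)) EX@6 MEM@7 WB@8
I2 sub r1 <- r3,r1: IF@3 ID@6 stall=2 (RAW on I1.r1 (WB@8)) EX@9 MEM@10 WB@11
I3 sub r4 <- r2,r4: IF@6 ID@9 stall=0 (-) EX@10 MEM@11 WB@12

Answer: 5 8 11 12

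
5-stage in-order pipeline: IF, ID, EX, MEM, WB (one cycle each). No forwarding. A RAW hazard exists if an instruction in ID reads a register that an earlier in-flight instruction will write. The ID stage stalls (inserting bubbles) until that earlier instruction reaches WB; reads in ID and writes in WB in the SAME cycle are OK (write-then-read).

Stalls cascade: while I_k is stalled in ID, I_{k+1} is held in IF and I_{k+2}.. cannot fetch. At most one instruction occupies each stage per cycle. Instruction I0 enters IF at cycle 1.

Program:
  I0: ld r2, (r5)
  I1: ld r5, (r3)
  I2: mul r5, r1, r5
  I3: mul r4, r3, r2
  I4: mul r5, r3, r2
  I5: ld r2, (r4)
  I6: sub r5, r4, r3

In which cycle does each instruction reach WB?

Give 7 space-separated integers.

Answer: 5 6 9 10 11 13 14

Derivation:
I0 ld r2 <- r5: IF@1 ID@2 stall=0 (-) EX@3 MEM@4 WB@5
I1 ld r5 <- r3: IF@2 ID@3 stall=0 (-) EX@4 MEM@5 WB@6
I2 mul r5 <- r1,r5: IF@3 ID@4 stall=2 (RAW on I1.r5 (WB@6)) EX@7 MEM@8 WB@9
I3 mul r4 <- r3,r2: IF@4 ID@7 stall=0 (-) EX@8 MEM@9 WB@10
I4 mul r5 <- r3,r2: IF@7 ID@8 stall=0 (-) EX@9 MEM@10 WB@11
I5 ld r2 <- r4: IF@8 ID@9 stall=1 (RAW on I3.r4 (WB@10)) EX@11 MEM@12 WB@13
I6 sub r5 <- r4,r3: IF@9 ID@11 stall=0 (-) EX@12 MEM@13 WB@14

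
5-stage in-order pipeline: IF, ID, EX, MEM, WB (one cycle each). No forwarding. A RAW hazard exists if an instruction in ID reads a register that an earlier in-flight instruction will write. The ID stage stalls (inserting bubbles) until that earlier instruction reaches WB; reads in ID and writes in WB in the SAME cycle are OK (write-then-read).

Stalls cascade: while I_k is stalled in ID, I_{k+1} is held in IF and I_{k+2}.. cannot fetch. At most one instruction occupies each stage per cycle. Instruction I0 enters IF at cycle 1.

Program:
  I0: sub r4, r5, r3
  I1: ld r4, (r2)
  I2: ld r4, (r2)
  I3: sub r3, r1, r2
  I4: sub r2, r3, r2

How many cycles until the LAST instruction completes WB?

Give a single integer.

I0 sub r4 <- r5,r3: IF@1 ID@2 stall=0 (-) EX@3 MEM@4 WB@5
I1 ld r4 <- r2: IF@2 ID@3 stall=0 (-) EX@4 MEM@5 WB@6
I2 ld r4 <- r2: IF@3 ID@4 stall=0 (-) EX@5 MEM@6 WB@7
I3 sub r3 <- r1,r2: IF@4 ID@5 stall=0 (-) EX@6 MEM@7 WB@8
I4 sub r2 <- r3,r2: IF@5 ID@6 stall=2 (RAW on I3.r3 (WB@8)) EX@9 MEM@10 WB@11

Answer: 11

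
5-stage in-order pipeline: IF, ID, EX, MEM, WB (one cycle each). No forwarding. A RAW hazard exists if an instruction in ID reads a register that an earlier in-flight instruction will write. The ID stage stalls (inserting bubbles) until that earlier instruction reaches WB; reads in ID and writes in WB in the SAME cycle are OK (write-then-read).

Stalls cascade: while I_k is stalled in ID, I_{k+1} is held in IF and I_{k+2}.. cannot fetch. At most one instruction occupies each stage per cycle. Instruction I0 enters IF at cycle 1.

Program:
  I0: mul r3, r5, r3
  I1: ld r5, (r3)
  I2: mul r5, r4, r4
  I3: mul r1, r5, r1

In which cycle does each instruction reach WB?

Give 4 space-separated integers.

I0 mul r3 <- r5,r3: IF@1 ID@2 stall=0 (-) EX@3 MEM@4 WB@5
I1 ld r5 <- r3: IF@2 ID@3 stall=2 (RAW on I0.r3 (WB@5)) EX@6 MEM@7 WB@8
I2 mul r5 <- r4,r4: IF@3 ID@6 stall=0 (-) EX@7 MEM@8 WB@9
I3 mul r1 <- r5,r1: IF@6 ID@7 stall=2 (RAW on I2.r5 (WB@9)) EX@10 MEM@11 WB@12

Answer: 5 8 9 12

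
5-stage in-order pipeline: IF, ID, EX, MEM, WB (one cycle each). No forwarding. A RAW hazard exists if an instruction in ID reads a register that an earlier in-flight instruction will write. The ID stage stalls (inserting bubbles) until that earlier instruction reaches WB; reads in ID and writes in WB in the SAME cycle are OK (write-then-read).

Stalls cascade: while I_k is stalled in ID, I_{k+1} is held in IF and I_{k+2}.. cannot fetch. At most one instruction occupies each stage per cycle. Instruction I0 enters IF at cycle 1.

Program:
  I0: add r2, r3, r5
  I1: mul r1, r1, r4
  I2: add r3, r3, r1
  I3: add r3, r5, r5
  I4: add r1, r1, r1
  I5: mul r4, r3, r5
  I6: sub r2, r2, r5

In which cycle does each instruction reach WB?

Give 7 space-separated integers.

I0 add r2 <- r3,r5: IF@1 ID@2 stall=0 (-) EX@3 MEM@4 WB@5
I1 mul r1 <- r1,r4: IF@2 ID@3 stall=0 (-) EX@4 MEM@5 WB@6
I2 add r3 <- r3,r1: IF@3 ID@4 stall=2 (RAW on I1.r1 (WB@6)) EX@7 MEM@8 WB@9
I3 add r3 <- r5,r5: IF@4 ID@7 stall=0 (-) EX@8 MEM@9 WB@10
I4 add r1 <- r1,r1: IF@7 ID@8 stall=0 (-) EX@9 MEM@10 WB@11
I5 mul r4 <- r3,r5: IF@8 ID@9 stall=1 (RAW on I3.r3 (WB@10)) EX@11 MEM@12 WB@13
I6 sub r2 <- r2,r5: IF@9 ID@11 stall=0 (-) EX@12 MEM@13 WB@14

Answer: 5 6 9 10 11 13 14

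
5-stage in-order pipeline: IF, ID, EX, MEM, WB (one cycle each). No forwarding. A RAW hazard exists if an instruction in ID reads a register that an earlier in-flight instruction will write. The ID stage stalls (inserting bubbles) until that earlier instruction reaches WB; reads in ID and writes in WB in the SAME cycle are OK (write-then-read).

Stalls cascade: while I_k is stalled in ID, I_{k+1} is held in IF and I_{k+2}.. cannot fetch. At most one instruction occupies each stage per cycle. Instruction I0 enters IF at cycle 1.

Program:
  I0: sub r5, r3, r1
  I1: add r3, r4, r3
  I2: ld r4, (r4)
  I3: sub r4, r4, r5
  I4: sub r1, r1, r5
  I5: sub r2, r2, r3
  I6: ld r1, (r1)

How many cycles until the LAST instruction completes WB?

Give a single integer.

Answer: 14

Derivation:
I0 sub r5 <- r3,r1: IF@1 ID@2 stall=0 (-) EX@3 MEM@4 WB@5
I1 add r3 <- r4,r3: IF@2 ID@3 stall=0 (-) EX@4 MEM@5 WB@6
I2 ld r4 <- r4: IF@3 ID@4 stall=0 (-) EX@5 MEM@6 WB@7
I3 sub r4 <- r4,r5: IF@4 ID@5 stall=2 (RAW on I2.r4 (WB@7)) EX@8 MEM@9 WB@10
I4 sub r1 <- r1,r5: IF@5 ID@8 stall=0 (-) EX@9 MEM@10 WB@11
I5 sub r2 <- r2,r3: IF@8 ID@9 stall=0 (-) EX@10 MEM@11 WB@12
I6 ld r1 <- r1: IF@9 ID@10 stall=1 (RAW on I4.r1 (WB@11)) EX@12 MEM@13 WB@14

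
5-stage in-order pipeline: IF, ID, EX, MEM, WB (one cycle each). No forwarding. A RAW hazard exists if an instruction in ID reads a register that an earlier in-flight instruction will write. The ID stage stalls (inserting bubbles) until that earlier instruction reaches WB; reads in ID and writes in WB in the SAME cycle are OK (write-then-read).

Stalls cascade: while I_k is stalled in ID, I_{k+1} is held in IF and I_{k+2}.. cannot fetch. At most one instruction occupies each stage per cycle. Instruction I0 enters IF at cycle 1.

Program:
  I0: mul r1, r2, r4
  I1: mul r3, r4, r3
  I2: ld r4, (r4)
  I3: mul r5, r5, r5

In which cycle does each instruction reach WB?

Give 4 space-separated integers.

I0 mul r1 <- r2,r4: IF@1 ID@2 stall=0 (-) EX@3 MEM@4 WB@5
I1 mul r3 <- r4,r3: IF@2 ID@3 stall=0 (-) EX@4 MEM@5 WB@6
I2 ld r4 <- r4: IF@3 ID@4 stall=0 (-) EX@5 MEM@6 WB@7
I3 mul r5 <- r5,r5: IF@4 ID@5 stall=0 (-) EX@6 MEM@7 WB@8

Answer: 5 6 7 8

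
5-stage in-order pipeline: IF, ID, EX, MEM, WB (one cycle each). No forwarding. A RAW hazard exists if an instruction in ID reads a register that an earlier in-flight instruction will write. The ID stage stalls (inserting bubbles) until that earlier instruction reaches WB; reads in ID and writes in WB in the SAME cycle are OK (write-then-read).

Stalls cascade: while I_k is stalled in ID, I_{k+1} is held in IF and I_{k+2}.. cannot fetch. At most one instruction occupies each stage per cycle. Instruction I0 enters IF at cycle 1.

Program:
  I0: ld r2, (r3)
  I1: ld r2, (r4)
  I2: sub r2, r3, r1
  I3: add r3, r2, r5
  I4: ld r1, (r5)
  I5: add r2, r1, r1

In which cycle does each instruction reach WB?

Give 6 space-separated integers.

Answer: 5 6 7 10 11 14

Derivation:
I0 ld r2 <- r3: IF@1 ID@2 stall=0 (-) EX@3 MEM@4 WB@5
I1 ld r2 <- r4: IF@2 ID@3 stall=0 (-) EX@4 MEM@5 WB@6
I2 sub r2 <- r3,r1: IF@3 ID@4 stall=0 (-) EX@5 MEM@6 WB@7
I3 add r3 <- r2,r5: IF@4 ID@5 stall=2 (RAW on I2.r2 (WB@7)) EX@8 MEM@9 WB@10
I4 ld r1 <- r5: IF@5 ID@8 stall=0 (-) EX@9 MEM@10 WB@11
I5 add r2 <- r1,r1: IF@8 ID@9 stall=2 (RAW on I4.r1 (WB@11)) EX@12 MEM@13 WB@14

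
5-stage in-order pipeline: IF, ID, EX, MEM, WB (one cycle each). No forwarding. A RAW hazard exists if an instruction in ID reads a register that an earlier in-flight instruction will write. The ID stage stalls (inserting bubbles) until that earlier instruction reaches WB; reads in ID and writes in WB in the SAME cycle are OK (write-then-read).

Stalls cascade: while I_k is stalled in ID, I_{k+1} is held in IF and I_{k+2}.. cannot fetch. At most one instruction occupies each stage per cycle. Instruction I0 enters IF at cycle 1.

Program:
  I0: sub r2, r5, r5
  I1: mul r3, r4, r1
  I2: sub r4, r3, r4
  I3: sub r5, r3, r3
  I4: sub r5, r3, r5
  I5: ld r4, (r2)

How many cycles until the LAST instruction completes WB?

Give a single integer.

I0 sub r2 <- r5,r5: IF@1 ID@2 stall=0 (-) EX@3 MEM@4 WB@5
I1 mul r3 <- r4,r1: IF@2 ID@3 stall=0 (-) EX@4 MEM@5 WB@6
I2 sub r4 <- r3,r4: IF@3 ID@4 stall=2 (RAW on I1.r3 (WB@6)) EX@7 MEM@8 WB@9
I3 sub r5 <- r3,r3: IF@4 ID@7 stall=0 (-) EX@8 MEM@9 WB@10
I4 sub r5 <- r3,r5: IF@7 ID@8 stall=2 (RAW on I3.r5 (WB@10)) EX@11 MEM@12 WB@13
I5 ld r4 <- r2: IF@8 ID@11 stall=0 (-) EX@12 MEM@13 WB@14

Answer: 14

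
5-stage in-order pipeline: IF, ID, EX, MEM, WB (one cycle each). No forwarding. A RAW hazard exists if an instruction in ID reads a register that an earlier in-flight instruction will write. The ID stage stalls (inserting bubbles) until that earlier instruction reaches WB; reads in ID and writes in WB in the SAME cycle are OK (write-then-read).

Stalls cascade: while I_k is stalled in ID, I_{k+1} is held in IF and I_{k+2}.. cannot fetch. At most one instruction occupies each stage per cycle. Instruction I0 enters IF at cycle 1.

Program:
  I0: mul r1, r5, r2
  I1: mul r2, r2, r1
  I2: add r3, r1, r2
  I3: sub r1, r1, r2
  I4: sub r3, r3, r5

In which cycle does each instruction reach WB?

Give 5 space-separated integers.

I0 mul r1 <- r5,r2: IF@1 ID@2 stall=0 (-) EX@3 MEM@4 WB@5
I1 mul r2 <- r2,r1: IF@2 ID@3 stall=2 (RAW on I0.r1 (WB@5)) EX@6 MEM@7 WB@8
I2 add r3 <- r1,r2: IF@3 ID@6 stall=2 (RAW on I1.r2 (WB@8)) EX@9 MEM@10 WB@11
I3 sub r1 <- r1,r2: IF@6 ID@9 stall=0 (-) EX@10 MEM@11 WB@12
I4 sub r3 <- r3,r5: IF@9 ID@10 stall=1 (RAW on I2.r3 (WB@11)) EX@12 MEM@13 WB@14

Answer: 5 8 11 12 14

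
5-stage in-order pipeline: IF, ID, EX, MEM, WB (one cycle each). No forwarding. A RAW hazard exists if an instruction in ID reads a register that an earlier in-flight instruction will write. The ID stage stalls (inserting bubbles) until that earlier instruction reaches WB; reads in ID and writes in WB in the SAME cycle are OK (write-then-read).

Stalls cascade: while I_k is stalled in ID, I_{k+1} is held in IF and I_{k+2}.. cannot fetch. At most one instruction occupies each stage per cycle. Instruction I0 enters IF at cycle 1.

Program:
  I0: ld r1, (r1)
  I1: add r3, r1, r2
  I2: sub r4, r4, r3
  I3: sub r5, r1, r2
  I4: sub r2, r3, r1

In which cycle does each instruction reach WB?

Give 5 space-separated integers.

Answer: 5 8 11 12 13

Derivation:
I0 ld r1 <- r1: IF@1 ID@2 stall=0 (-) EX@3 MEM@4 WB@5
I1 add r3 <- r1,r2: IF@2 ID@3 stall=2 (RAW on I0.r1 (WB@5)) EX@6 MEM@7 WB@8
I2 sub r4 <- r4,r3: IF@3 ID@6 stall=2 (RAW on I1.r3 (WB@8)) EX@9 MEM@10 WB@11
I3 sub r5 <- r1,r2: IF@6 ID@9 stall=0 (-) EX@10 MEM@11 WB@12
I4 sub r2 <- r3,r1: IF@9 ID@10 stall=0 (-) EX@11 MEM@12 WB@13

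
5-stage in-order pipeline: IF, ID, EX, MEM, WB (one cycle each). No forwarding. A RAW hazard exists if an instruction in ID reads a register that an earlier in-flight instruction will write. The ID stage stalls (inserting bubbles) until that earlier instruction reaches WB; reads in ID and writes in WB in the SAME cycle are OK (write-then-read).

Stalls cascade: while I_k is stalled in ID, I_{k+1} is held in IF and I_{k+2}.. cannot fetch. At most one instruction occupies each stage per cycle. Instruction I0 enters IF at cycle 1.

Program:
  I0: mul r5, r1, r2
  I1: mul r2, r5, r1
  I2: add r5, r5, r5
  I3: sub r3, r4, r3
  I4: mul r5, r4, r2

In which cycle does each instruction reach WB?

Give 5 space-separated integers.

Answer: 5 8 9 10 11

Derivation:
I0 mul r5 <- r1,r2: IF@1 ID@2 stall=0 (-) EX@3 MEM@4 WB@5
I1 mul r2 <- r5,r1: IF@2 ID@3 stall=2 (RAW on I0.r5 (WB@5)) EX@6 MEM@7 WB@8
I2 add r5 <- r5,r5: IF@3 ID@6 stall=0 (-) EX@7 MEM@8 WB@9
I3 sub r3 <- r4,r3: IF@6 ID@7 stall=0 (-) EX@8 MEM@9 WB@10
I4 mul r5 <- r4,r2: IF@7 ID@8 stall=0 (-) EX@9 MEM@10 WB@11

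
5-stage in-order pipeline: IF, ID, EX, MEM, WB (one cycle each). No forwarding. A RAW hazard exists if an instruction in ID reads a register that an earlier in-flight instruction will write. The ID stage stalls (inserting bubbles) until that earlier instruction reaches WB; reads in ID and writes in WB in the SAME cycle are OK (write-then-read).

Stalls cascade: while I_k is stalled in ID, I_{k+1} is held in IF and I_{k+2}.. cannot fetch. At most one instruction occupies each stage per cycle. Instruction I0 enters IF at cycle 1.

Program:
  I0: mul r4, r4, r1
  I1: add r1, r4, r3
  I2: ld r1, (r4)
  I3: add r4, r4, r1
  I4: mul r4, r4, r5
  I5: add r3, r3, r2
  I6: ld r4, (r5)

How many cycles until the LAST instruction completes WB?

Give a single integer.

I0 mul r4 <- r4,r1: IF@1 ID@2 stall=0 (-) EX@3 MEM@4 WB@5
I1 add r1 <- r4,r3: IF@2 ID@3 stall=2 (RAW on I0.r4 (WB@5)) EX@6 MEM@7 WB@8
I2 ld r1 <- r4: IF@3 ID@6 stall=0 (-) EX@7 MEM@8 WB@9
I3 add r4 <- r4,r1: IF@6 ID@7 stall=2 (RAW on I2.r1 (WB@9)) EX@10 MEM@11 WB@12
I4 mul r4 <- r4,r5: IF@7 ID@10 stall=2 (RAW on I3.r4 (WB@12)) EX@13 MEM@14 WB@15
I5 add r3 <- r3,r2: IF@10 ID@13 stall=0 (-) EX@14 MEM@15 WB@16
I6 ld r4 <- r5: IF@13 ID@14 stall=0 (-) EX@15 MEM@16 WB@17

Answer: 17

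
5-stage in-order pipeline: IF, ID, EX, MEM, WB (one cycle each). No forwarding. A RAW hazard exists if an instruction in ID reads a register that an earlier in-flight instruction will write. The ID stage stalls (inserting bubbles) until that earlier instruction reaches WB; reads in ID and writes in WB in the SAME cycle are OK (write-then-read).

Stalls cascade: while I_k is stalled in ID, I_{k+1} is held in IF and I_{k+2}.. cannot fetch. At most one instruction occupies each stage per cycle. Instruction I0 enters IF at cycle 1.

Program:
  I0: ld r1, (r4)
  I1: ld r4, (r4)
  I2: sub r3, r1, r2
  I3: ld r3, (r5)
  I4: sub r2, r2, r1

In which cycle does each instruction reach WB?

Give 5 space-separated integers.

Answer: 5 6 8 9 10

Derivation:
I0 ld r1 <- r4: IF@1 ID@2 stall=0 (-) EX@3 MEM@4 WB@5
I1 ld r4 <- r4: IF@2 ID@3 stall=0 (-) EX@4 MEM@5 WB@6
I2 sub r3 <- r1,r2: IF@3 ID@4 stall=1 (RAW on I0.r1 (WB@5)) EX@6 MEM@7 WB@8
I3 ld r3 <- r5: IF@4 ID@6 stall=0 (-) EX@7 MEM@8 WB@9
I4 sub r2 <- r2,r1: IF@6 ID@7 stall=0 (-) EX@8 MEM@9 WB@10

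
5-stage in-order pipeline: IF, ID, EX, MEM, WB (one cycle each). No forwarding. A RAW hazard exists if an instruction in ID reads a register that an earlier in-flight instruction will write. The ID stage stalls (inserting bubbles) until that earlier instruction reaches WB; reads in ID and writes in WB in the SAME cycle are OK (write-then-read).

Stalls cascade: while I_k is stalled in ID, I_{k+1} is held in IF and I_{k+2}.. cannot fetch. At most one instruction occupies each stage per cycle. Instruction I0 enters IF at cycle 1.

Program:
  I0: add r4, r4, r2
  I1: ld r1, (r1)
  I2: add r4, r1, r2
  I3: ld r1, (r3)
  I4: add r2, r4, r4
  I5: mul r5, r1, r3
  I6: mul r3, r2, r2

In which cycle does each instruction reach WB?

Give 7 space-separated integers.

Answer: 5 6 9 10 12 13 15

Derivation:
I0 add r4 <- r4,r2: IF@1 ID@2 stall=0 (-) EX@3 MEM@4 WB@5
I1 ld r1 <- r1: IF@2 ID@3 stall=0 (-) EX@4 MEM@5 WB@6
I2 add r4 <- r1,r2: IF@3 ID@4 stall=2 (RAW on I1.r1 (WB@6)) EX@7 MEM@8 WB@9
I3 ld r1 <- r3: IF@4 ID@7 stall=0 (-) EX@8 MEM@9 WB@10
I4 add r2 <- r4,r4: IF@7 ID@8 stall=1 (RAW on I2.r4 (WB@9)) EX@10 MEM@11 WB@12
I5 mul r5 <- r1,r3: IF@8 ID@10 stall=0 (-) EX@11 MEM@12 WB@13
I6 mul r3 <- r2,r2: IF@10 ID@11 stall=1 (RAW on I4.r2 (WB@12)) EX@13 MEM@14 WB@15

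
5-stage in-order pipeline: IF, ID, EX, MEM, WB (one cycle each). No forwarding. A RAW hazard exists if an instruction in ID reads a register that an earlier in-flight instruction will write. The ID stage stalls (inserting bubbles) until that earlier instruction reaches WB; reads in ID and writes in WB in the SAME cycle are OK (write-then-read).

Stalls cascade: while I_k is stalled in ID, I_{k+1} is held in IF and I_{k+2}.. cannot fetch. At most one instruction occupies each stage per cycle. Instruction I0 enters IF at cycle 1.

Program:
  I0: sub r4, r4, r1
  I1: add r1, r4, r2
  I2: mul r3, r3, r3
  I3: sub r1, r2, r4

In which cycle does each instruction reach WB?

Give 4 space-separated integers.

I0 sub r4 <- r4,r1: IF@1 ID@2 stall=0 (-) EX@3 MEM@4 WB@5
I1 add r1 <- r4,r2: IF@2 ID@3 stall=2 (RAW on I0.r4 (WB@5)) EX@6 MEM@7 WB@8
I2 mul r3 <- r3,r3: IF@3 ID@6 stall=0 (-) EX@7 MEM@8 WB@9
I3 sub r1 <- r2,r4: IF@6 ID@7 stall=0 (-) EX@8 MEM@9 WB@10

Answer: 5 8 9 10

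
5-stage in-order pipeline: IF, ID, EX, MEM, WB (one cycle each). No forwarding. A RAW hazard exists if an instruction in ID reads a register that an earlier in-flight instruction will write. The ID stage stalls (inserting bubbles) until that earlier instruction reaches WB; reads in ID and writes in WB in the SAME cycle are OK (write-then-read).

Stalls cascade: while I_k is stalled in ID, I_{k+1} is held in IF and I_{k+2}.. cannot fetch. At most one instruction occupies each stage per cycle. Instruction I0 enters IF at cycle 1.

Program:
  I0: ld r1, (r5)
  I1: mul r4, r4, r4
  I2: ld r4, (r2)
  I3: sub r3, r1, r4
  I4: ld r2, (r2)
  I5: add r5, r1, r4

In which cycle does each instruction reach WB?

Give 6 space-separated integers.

I0 ld r1 <- r5: IF@1 ID@2 stall=0 (-) EX@3 MEM@4 WB@5
I1 mul r4 <- r4,r4: IF@2 ID@3 stall=0 (-) EX@4 MEM@5 WB@6
I2 ld r4 <- r2: IF@3 ID@4 stall=0 (-) EX@5 MEM@6 WB@7
I3 sub r3 <- r1,r4: IF@4 ID@5 stall=2 (RAW on I2.r4 (WB@7)) EX@8 MEM@9 WB@10
I4 ld r2 <- r2: IF@5 ID@8 stall=0 (-) EX@9 MEM@10 WB@11
I5 add r5 <- r1,r4: IF@8 ID@9 stall=0 (-) EX@10 MEM@11 WB@12

Answer: 5 6 7 10 11 12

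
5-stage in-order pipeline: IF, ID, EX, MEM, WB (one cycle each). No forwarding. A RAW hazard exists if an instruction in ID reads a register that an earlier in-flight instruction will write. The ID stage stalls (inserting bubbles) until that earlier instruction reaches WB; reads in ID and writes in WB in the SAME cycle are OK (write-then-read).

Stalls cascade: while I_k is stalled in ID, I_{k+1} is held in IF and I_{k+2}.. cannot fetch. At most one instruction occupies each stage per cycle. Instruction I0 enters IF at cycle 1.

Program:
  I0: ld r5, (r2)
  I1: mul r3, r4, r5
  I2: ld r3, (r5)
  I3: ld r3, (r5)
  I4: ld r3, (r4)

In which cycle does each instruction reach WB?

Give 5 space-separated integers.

I0 ld r5 <- r2: IF@1 ID@2 stall=0 (-) EX@3 MEM@4 WB@5
I1 mul r3 <- r4,r5: IF@2 ID@3 stall=2 (RAW on I0.r5 (WB@5)) EX@6 MEM@7 WB@8
I2 ld r3 <- r5: IF@3 ID@6 stall=0 (-) EX@7 MEM@8 WB@9
I3 ld r3 <- r5: IF@6 ID@7 stall=0 (-) EX@8 MEM@9 WB@10
I4 ld r3 <- r4: IF@7 ID@8 stall=0 (-) EX@9 MEM@10 WB@11

Answer: 5 8 9 10 11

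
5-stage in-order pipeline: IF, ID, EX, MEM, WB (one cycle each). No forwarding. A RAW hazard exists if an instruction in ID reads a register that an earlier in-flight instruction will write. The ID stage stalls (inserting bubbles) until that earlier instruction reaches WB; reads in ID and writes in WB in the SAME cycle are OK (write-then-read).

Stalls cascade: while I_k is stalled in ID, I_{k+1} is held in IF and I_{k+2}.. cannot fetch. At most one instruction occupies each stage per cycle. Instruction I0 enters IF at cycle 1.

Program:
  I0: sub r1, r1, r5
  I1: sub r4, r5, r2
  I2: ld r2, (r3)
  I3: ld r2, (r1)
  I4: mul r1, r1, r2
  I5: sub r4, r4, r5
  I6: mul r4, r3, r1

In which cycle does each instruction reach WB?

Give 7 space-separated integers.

I0 sub r1 <- r1,r5: IF@1 ID@2 stall=0 (-) EX@3 MEM@4 WB@5
I1 sub r4 <- r5,r2: IF@2 ID@3 stall=0 (-) EX@4 MEM@5 WB@6
I2 ld r2 <- r3: IF@3 ID@4 stall=0 (-) EX@5 MEM@6 WB@7
I3 ld r2 <- r1: IF@4 ID@5 stall=0 (-) EX@6 MEM@7 WB@8
I4 mul r1 <- r1,r2: IF@5 ID@6 stall=2 (RAW on I3.r2 (WB@8)) EX@9 MEM@10 WB@11
I5 sub r4 <- r4,r5: IF@6 ID@9 stall=0 (-) EX@10 MEM@11 WB@12
I6 mul r4 <- r3,r1: IF@9 ID@10 stall=1 (RAW on I4.r1 (WB@11)) EX@12 MEM@13 WB@14

Answer: 5 6 7 8 11 12 14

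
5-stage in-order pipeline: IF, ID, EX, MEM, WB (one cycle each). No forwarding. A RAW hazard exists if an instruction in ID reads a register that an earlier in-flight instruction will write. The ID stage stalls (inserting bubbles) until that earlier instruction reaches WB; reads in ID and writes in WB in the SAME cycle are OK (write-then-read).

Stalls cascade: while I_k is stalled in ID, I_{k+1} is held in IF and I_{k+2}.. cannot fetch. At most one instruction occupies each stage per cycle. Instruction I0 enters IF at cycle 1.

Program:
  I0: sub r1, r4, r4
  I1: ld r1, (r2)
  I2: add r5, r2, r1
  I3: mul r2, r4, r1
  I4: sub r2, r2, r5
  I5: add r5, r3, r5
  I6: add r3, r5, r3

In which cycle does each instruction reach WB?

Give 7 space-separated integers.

Answer: 5 6 9 10 13 14 17

Derivation:
I0 sub r1 <- r4,r4: IF@1 ID@2 stall=0 (-) EX@3 MEM@4 WB@5
I1 ld r1 <- r2: IF@2 ID@3 stall=0 (-) EX@4 MEM@5 WB@6
I2 add r5 <- r2,r1: IF@3 ID@4 stall=2 (RAW on I1.r1 (WB@6)) EX@7 MEM@8 WB@9
I3 mul r2 <- r4,r1: IF@4 ID@7 stall=0 (-) EX@8 MEM@9 WB@10
I4 sub r2 <- r2,r5: IF@7 ID@8 stall=2 (RAW on I3.r2 (WB@10)) EX@11 MEM@12 WB@13
I5 add r5 <- r3,r5: IF@8 ID@11 stall=0 (-) EX@12 MEM@13 WB@14
I6 add r3 <- r5,r3: IF@11 ID@12 stall=2 (RAW on I5.r5 (WB@14)) EX@15 MEM@16 WB@17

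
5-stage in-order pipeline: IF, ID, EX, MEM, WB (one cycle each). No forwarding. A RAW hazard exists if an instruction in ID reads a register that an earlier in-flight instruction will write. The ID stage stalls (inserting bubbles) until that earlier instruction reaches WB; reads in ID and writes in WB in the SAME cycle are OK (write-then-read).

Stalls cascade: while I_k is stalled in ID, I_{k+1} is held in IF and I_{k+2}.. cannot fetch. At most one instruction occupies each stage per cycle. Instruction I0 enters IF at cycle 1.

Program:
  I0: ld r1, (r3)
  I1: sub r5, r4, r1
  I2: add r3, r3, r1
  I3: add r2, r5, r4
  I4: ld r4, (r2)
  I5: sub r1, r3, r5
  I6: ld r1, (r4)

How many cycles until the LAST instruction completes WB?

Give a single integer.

Answer: 17

Derivation:
I0 ld r1 <- r3: IF@1 ID@2 stall=0 (-) EX@3 MEM@4 WB@5
I1 sub r5 <- r4,r1: IF@2 ID@3 stall=2 (RAW on I0.r1 (WB@5)) EX@6 MEM@7 WB@8
I2 add r3 <- r3,r1: IF@3 ID@6 stall=0 (-) EX@7 MEM@8 WB@9
I3 add r2 <- r5,r4: IF@6 ID@7 stall=1 (RAW on I1.r5 (WB@8)) EX@9 MEM@10 WB@11
I4 ld r4 <- r2: IF@7 ID@9 stall=2 (RAW on I3.r2 (WB@11)) EX@12 MEM@13 WB@14
I5 sub r1 <- r3,r5: IF@9 ID@12 stall=0 (-) EX@13 MEM@14 WB@15
I6 ld r1 <- r4: IF@12 ID@13 stall=1 (RAW on I4.r4 (WB@14)) EX@15 MEM@16 WB@17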